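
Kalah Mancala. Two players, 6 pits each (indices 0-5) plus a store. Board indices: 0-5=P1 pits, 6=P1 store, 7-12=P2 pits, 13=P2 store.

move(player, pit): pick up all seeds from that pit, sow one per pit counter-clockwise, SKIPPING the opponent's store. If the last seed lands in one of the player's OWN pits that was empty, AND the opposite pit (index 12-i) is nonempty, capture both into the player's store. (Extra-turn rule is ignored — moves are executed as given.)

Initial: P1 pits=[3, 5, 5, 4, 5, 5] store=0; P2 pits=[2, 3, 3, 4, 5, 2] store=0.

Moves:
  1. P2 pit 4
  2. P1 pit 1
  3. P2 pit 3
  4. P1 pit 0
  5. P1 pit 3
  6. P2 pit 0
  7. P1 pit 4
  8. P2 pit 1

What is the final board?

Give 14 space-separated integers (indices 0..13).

Move 1: P2 pit4 -> P1=[4,6,6,4,5,5](0) P2=[2,3,3,4,0,3](1)
Move 2: P1 pit1 -> P1=[4,0,7,5,6,6](1) P2=[3,3,3,4,0,3](1)
Move 3: P2 pit3 -> P1=[5,0,7,5,6,6](1) P2=[3,3,3,0,1,4](2)
Move 4: P1 pit0 -> P1=[0,1,8,6,7,7](1) P2=[3,3,3,0,1,4](2)
Move 5: P1 pit3 -> P1=[0,1,8,0,8,8](2) P2=[4,4,4,0,1,4](2)
Move 6: P2 pit0 -> P1=[0,1,8,0,8,8](2) P2=[0,5,5,1,2,4](2)
Move 7: P1 pit4 -> P1=[0,1,8,0,0,9](3) P2=[1,6,6,2,3,5](2)
Move 8: P2 pit1 -> P1=[1,1,8,0,0,9](3) P2=[1,0,7,3,4,6](3)

Answer: 1 1 8 0 0 9 3 1 0 7 3 4 6 3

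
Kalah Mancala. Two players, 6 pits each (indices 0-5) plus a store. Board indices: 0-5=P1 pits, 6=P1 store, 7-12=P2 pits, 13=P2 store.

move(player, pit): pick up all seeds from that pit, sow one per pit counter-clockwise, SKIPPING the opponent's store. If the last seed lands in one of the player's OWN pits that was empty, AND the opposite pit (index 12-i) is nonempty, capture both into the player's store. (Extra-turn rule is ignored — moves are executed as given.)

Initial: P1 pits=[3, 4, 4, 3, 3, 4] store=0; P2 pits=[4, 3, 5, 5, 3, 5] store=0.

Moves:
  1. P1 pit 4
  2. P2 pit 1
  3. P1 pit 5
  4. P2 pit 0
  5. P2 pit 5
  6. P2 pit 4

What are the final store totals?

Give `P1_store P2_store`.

Answer: 2 3

Derivation:
Move 1: P1 pit4 -> P1=[3,4,4,3,0,5](1) P2=[5,3,5,5,3,5](0)
Move 2: P2 pit1 -> P1=[3,4,4,3,0,5](1) P2=[5,0,6,6,4,5](0)
Move 3: P1 pit5 -> P1=[3,4,4,3,0,0](2) P2=[6,1,7,7,4,5](0)
Move 4: P2 pit0 -> P1=[3,4,4,3,0,0](2) P2=[0,2,8,8,5,6](1)
Move 5: P2 pit5 -> P1=[4,5,5,4,1,0](2) P2=[0,2,8,8,5,0](2)
Move 6: P2 pit4 -> P1=[5,6,6,4,1,0](2) P2=[0,2,8,8,0,1](3)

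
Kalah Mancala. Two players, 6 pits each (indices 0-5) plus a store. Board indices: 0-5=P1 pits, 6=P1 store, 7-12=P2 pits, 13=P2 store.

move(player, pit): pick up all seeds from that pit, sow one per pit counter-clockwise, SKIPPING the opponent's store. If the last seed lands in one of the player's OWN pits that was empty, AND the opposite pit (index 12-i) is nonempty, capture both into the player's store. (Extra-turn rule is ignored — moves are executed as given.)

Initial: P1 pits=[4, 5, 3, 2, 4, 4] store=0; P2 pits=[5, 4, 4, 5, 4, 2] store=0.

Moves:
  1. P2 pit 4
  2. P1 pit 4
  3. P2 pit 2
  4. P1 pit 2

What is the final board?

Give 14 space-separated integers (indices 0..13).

Answer: 5 6 0 3 1 6 1 6 5 0 6 1 4 2

Derivation:
Move 1: P2 pit4 -> P1=[5,6,3,2,4,4](0) P2=[5,4,4,5,0,3](1)
Move 2: P1 pit4 -> P1=[5,6,3,2,0,5](1) P2=[6,5,4,5,0,3](1)
Move 3: P2 pit2 -> P1=[5,6,3,2,0,5](1) P2=[6,5,0,6,1,4](2)
Move 4: P1 pit2 -> P1=[5,6,0,3,1,6](1) P2=[6,5,0,6,1,4](2)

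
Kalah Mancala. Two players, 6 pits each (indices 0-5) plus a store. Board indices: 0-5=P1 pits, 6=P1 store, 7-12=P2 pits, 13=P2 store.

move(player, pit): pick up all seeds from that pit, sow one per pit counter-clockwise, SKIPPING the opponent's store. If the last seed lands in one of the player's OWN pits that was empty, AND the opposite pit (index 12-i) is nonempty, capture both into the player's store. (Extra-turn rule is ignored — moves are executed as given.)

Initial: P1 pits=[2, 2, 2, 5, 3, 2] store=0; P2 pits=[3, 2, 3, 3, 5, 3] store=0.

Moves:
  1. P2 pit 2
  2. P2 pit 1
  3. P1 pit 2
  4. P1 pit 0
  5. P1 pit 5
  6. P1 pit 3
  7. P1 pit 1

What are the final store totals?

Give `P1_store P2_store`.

Answer: 8 0

Derivation:
Move 1: P2 pit2 -> P1=[2,2,2,5,3,2](0) P2=[3,2,0,4,6,4](0)
Move 2: P2 pit1 -> P1=[2,2,2,5,3,2](0) P2=[3,0,1,5,6,4](0)
Move 3: P1 pit2 -> P1=[2,2,0,6,4,2](0) P2=[3,0,1,5,6,4](0)
Move 4: P1 pit0 -> P1=[0,3,0,6,4,2](6) P2=[3,0,1,0,6,4](0)
Move 5: P1 pit5 -> P1=[0,3,0,6,4,0](7) P2=[4,0,1,0,6,4](0)
Move 6: P1 pit3 -> P1=[0,3,0,0,5,1](8) P2=[5,1,2,0,6,4](0)
Move 7: P1 pit1 -> P1=[0,0,1,1,6,1](8) P2=[5,1,2,0,6,4](0)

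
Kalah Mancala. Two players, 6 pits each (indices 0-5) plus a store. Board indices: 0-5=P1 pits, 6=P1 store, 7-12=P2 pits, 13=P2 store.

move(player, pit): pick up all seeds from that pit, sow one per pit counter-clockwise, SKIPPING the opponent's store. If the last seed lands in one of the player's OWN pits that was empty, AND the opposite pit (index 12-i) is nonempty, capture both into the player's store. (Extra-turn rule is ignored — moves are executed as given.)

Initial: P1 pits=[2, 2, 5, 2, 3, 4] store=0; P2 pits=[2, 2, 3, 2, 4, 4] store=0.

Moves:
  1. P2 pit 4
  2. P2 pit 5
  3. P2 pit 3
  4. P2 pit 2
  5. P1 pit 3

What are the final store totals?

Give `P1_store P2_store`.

Move 1: P2 pit4 -> P1=[3,3,5,2,3,4](0) P2=[2,2,3,2,0,5](1)
Move 2: P2 pit5 -> P1=[4,4,6,3,3,4](0) P2=[2,2,3,2,0,0](2)
Move 3: P2 pit3 -> P1=[0,4,6,3,3,4](0) P2=[2,2,3,0,1,0](7)
Move 4: P2 pit2 -> P1=[0,4,6,3,3,4](0) P2=[2,2,0,1,2,1](7)
Move 5: P1 pit3 -> P1=[0,4,6,0,4,5](1) P2=[2,2,0,1,2,1](7)

Answer: 1 7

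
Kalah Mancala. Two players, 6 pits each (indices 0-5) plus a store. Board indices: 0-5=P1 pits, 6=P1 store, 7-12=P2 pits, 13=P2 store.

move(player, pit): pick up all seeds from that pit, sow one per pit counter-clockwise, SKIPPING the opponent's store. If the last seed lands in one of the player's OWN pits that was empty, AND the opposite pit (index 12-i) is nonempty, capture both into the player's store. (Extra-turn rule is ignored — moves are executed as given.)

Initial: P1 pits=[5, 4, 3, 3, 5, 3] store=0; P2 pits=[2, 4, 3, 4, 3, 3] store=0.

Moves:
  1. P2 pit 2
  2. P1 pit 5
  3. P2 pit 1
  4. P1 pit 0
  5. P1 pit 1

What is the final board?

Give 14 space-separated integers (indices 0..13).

Answer: 0 0 5 5 7 1 6 0 0 1 6 5 5 1

Derivation:
Move 1: P2 pit2 -> P1=[5,4,3,3,5,3](0) P2=[2,4,0,5,4,4](0)
Move 2: P1 pit5 -> P1=[5,4,3,3,5,0](1) P2=[3,5,0,5,4,4](0)
Move 3: P2 pit1 -> P1=[5,4,3,3,5,0](1) P2=[3,0,1,6,5,5](1)
Move 4: P1 pit0 -> P1=[0,5,4,4,6,0](5) P2=[0,0,1,6,5,5](1)
Move 5: P1 pit1 -> P1=[0,0,5,5,7,1](6) P2=[0,0,1,6,5,5](1)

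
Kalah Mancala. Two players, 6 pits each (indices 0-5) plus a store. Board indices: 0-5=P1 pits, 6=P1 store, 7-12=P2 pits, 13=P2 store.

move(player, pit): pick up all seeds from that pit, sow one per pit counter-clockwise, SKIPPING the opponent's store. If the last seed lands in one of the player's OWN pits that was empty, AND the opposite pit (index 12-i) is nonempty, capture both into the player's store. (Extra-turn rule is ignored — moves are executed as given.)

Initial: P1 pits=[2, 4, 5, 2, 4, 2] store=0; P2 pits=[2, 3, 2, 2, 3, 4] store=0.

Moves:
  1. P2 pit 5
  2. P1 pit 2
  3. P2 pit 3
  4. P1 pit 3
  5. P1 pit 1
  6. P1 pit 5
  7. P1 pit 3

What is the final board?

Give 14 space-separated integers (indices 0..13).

Move 1: P2 pit5 -> P1=[3,5,6,2,4,2](0) P2=[2,3,2,2,3,0](1)
Move 2: P1 pit2 -> P1=[3,5,0,3,5,3](1) P2=[3,4,2,2,3,0](1)
Move 3: P2 pit3 -> P1=[0,5,0,3,5,3](1) P2=[3,4,2,0,4,0](5)
Move 4: P1 pit3 -> P1=[0,5,0,0,6,4](2) P2=[3,4,2,0,4,0](5)
Move 5: P1 pit1 -> P1=[0,0,1,1,7,5](3) P2=[3,4,2,0,4,0](5)
Move 6: P1 pit5 -> P1=[0,0,1,1,7,0](4) P2=[4,5,3,1,4,0](5)
Move 7: P1 pit3 -> P1=[0,0,1,0,8,0](4) P2=[4,5,3,1,4,0](5)

Answer: 0 0 1 0 8 0 4 4 5 3 1 4 0 5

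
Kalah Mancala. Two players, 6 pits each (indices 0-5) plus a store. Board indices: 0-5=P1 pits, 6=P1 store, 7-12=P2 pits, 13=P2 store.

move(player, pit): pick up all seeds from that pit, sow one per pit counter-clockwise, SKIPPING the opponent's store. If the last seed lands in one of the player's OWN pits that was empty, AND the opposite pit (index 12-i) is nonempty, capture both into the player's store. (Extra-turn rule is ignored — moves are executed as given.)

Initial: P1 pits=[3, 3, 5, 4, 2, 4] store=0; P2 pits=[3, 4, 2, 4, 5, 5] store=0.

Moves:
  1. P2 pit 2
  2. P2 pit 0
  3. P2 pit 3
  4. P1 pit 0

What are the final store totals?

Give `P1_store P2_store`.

Move 1: P2 pit2 -> P1=[3,3,5,4,2,4](0) P2=[3,4,0,5,6,5](0)
Move 2: P2 pit0 -> P1=[3,3,5,4,2,4](0) P2=[0,5,1,6,6,5](0)
Move 3: P2 pit3 -> P1=[4,4,6,4,2,4](0) P2=[0,5,1,0,7,6](1)
Move 4: P1 pit0 -> P1=[0,5,7,5,3,4](0) P2=[0,5,1,0,7,6](1)

Answer: 0 1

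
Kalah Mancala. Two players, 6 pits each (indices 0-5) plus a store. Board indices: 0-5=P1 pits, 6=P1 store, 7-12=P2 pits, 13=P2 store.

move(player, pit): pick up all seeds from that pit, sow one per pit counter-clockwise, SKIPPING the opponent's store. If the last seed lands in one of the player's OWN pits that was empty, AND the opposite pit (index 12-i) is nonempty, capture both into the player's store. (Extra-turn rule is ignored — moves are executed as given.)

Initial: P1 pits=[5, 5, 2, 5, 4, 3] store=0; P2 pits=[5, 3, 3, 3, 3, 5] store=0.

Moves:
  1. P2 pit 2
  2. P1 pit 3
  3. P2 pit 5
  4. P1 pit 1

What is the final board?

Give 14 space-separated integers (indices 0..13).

Answer: 6 0 4 2 7 5 2 7 4 0 4 4 0 1

Derivation:
Move 1: P2 pit2 -> P1=[5,5,2,5,4,3](0) P2=[5,3,0,4,4,6](0)
Move 2: P1 pit3 -> P1=[5,5,2,0,5,4](1) P2=[6,4,0,4,4,6](0)
Move 3: P2 pit5 -> P1=[6,6,3,1,6,4](1) P2=[6,4,0,4,4,0](1)
Move 4: P1 pit1 -> P1=[6,0,4,2,7,5](2) P2=[7,4,0,4,4,0](1)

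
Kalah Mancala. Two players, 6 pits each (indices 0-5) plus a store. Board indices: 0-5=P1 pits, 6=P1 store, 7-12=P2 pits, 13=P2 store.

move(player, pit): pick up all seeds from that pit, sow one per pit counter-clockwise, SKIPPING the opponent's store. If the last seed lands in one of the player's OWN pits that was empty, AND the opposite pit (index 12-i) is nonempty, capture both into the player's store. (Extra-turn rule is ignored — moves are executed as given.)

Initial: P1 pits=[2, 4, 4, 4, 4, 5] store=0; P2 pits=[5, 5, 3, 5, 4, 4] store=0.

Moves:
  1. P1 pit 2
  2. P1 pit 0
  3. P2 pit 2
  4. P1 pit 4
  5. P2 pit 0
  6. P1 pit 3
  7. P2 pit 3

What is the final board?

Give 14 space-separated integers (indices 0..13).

Answer: 0 5 0 0 1 8 9 1 8 2 0 7 7 1

Derivation:
Move 1: P1 pit2 -> P1=[2,4,0,5,5,6](1) P2=[5,5,3,5,4,4](0)
Move 2: P1 pit0 -> P1=[0,5,0,5,5,6](7) P2=[5,5,3,0,4,4](0)
Move 3: P2 pit2 -> P1=[0,5,0,5,5,6](7) P2=[5,5,0,1,5,5](0)
Move 4: P1 pit4 -> P1=[0,5,0,5,0,7](8) P2=[6,6,1,1,5,5](0)
Move 5: P2 pit0 -> P1=[0,5,0,5,0,7](8) P2=[0,7,2,2,6,6](1)
Move 6: P1 pit3 -> P1=[0,5,0,0,1,8](9) P2=[1,8,2,2,6,6](1)
Move 7: P2 pit3 -> P1=[0,5,0,0,1,8](9) P2=[1,8,2,0,7,7](1)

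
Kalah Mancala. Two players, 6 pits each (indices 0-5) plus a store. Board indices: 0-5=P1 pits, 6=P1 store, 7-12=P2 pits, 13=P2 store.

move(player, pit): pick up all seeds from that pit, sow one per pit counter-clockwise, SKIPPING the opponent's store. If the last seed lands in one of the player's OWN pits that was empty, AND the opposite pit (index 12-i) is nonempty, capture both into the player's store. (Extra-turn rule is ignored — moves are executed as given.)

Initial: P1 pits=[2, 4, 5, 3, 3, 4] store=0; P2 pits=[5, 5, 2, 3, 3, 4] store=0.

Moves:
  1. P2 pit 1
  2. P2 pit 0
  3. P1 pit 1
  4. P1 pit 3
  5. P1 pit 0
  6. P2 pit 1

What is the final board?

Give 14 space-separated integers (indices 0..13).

Move 1: P2 pit1 -> P1=[2,4,5,3,3,4](0) P2=[5,0,3,4,4,5](1)
Move 2: P2 pit0 -> P1=[2,4,5,3,3,4](0) P2=[0,1,4,5,5,6](1)
Move 3: P1 pit1 -> P1=[2,0,6,4,4,5](0) P2=[0,1,4,5,5,6](1)
Move 4: P1 pit3 -> P1=[2,0,6,0,5,6](1) P2=[1,1,4,5,5,6](1)
Move 5: P1 pit0 -> P1=[0,1,7,0,5,6](1) P2=[1,1,4,5,5,6](1)
Move 6: P2 pit1 -> P1=[0,1,7,0,5,6](1) P2=[1,0,5,5,5,6](1)

Answer: 0 1 7 0 5 6 1 1 0 5 5 5 6 1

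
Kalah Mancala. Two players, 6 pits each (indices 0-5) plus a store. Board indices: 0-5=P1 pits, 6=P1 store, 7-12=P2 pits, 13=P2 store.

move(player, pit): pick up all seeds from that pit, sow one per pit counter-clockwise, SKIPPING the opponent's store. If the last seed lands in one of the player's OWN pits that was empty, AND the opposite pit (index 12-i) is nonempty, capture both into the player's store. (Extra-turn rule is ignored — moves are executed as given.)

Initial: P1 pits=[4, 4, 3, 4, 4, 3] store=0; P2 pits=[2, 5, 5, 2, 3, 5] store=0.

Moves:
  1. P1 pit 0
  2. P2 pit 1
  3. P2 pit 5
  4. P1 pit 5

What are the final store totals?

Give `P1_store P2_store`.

Answer: 1 2

Derivation:
Move 1: P1 pit0 -> P1=[0,5,4,5,5,3](0) P2=[2,5,5,2,3,5](0)
Move 2: P2 pit1 -> P1=[0,5,4,5,5,3](0) P2=[2,0,6,3,4,6](1)
Move 3: P2 pit5 -> P1=[1,6,5,6,6,3](0) P2=[2,0,6,3,4,0](2)
Move 4: P1 pit5 -> P1=[1,6,5,6,6,0](1) P2=[3,1,6,3,4,0](2)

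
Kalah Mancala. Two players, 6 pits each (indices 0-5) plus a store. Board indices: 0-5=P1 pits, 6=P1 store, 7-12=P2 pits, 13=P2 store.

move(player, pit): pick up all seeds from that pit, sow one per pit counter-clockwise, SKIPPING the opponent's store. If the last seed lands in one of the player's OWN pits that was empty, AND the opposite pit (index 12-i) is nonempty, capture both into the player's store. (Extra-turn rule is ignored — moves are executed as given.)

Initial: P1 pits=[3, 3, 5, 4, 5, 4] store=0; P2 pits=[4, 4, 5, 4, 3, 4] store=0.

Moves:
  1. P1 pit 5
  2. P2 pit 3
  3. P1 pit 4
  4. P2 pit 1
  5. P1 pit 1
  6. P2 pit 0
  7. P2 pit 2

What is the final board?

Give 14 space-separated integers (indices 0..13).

Answer: 6 1 7 6 2 1 2 0 1 0 3 7 8 4

Derivation:
Move 1: P1 pit5 -> P1=[3,3,5,4,5,0](1) P2=[5,5,6,4,3,4](0)
Move 2: P2 pit3 -> P1=[4,3,5,4,5,0](1) P2=[5,5,6,0,4,5](1)
Move 3: P1 pit4 -> P1=[4,3,5,4,0,1](2) P2=[6,6,7,0,4,5](1)
Move 4: P2 pit1 -> P1=[5,3,5,4,0,1](2) P2=[6,0,8,1,5,6](2)
Move 5: P1 pit1 -> P1=[5,0,6,5,1,1](2) P2=[6,0,8,1,5,6](2)
Move 6: P2 pit0 -> P1=[5,0,6,5,1,1](2) P2=[0,1,9,2,6,7](3)
Move 7: P2 pit2 -> P1=[6,1,7,6,2,1](2) P2=[0,1,0,3,7,8](4)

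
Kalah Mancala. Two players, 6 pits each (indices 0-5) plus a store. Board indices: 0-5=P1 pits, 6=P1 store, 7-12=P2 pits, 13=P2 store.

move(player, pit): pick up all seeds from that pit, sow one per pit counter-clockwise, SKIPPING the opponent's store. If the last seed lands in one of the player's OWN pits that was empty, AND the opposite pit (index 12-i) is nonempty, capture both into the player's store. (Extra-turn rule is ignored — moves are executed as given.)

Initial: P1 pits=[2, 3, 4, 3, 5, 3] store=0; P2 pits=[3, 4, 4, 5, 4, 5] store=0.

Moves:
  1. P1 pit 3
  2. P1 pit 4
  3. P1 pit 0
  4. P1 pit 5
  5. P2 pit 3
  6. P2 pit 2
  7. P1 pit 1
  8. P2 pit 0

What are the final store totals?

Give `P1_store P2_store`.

Answer: 4 3

Derivation:
Move 1: P1 pit3 -> P1=[2,3,4,0,6,4](1) P2=[3,4,4,5,4,5](0)
Move 2: P1 pit4 -> P1=[2,3,4,0,0,5](2) P2=[4,5,5,6,4,5](0)
Move 3: P1 pit0 -> P1=[0,4,5,0,0,5](2) P2=[4,5,5,6,4,5](0)
Move 4: P1 pit5 -> P1=[0,4,5,0,0,0](3) P2=[5,6,6,7,4,5](0)
Move 5: P2 pit3 -> P1=[1,5,6,1,0,0](3) P2=[5,6,6,0,5,6](1)
Move 6: P2 pit2 -> P1=[2,6,6,1,0,0](3) P2=[5,6,0,1,6,7](2)
Move 7: P1 pit1 -> P1=[2,0,7,2,1,1](4) P2=[6,6,0,1,6,7](2)
Move 8: P2 pit0 -> P1=[2,0,7,2,1,1](4) P2=[0,7,1,2,7,8](3)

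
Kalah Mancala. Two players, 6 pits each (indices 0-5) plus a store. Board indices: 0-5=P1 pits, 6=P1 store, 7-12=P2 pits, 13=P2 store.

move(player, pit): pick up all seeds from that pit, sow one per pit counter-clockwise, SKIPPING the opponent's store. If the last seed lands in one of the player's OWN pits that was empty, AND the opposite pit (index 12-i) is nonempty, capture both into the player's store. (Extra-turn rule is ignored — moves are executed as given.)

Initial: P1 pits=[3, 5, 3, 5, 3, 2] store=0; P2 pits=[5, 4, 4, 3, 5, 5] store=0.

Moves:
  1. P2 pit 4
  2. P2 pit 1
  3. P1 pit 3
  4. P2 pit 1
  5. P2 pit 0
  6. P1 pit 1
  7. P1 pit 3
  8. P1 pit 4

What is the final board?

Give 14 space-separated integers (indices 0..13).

Move 1: P2 pit4 -> P1=[4,6,4,5,3,2](0) P2=[5,4,4,3,0,6](1)
Move 2: P2 pit1 -> P1=[4,6,4,5,3,2](0) P2=[5,0,5,4,1,7](1)
Move 3: P1 pit3 -> P1=[4,6,4,0,4,3](1) P2=[6,1,5,4,1,7](1)
Move 4: P2 pit1 -> P1=[4,6,4,0,4,3](1) P2=[6,0,6,4,1,7](1)
Move 5: P2 pit0 -> P1=[4,6,4,0,4,3](1) P2=[0,1,7,5,2,8](2)
Move 6: P1 pit1 -> P1=[4,0,5,1,5,4](2) P2=[1,1,7,5,2,8](2)
Move 7: P1 pit3 -> P1=[4,0,5,0,6,4](2) P2=[1,1,7,5,2,8](2)
Move 8: P1 pit4 -> P1=[4,0,5,0,0,5](3) P2=[2,2,8,6,2,8](2)

Answer: 4 0 5 0 0 5 3 2 2 8 6 2 8 2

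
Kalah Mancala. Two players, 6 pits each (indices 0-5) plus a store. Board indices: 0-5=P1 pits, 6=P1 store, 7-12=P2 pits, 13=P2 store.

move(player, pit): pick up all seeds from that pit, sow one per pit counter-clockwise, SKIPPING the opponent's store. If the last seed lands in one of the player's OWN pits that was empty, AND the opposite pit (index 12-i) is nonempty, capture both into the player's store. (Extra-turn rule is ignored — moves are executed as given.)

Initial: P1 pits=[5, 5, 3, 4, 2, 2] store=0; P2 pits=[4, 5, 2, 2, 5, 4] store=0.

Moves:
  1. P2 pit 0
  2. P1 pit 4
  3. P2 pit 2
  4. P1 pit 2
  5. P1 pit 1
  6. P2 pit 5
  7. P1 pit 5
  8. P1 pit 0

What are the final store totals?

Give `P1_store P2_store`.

Answer: 4 1

Derivation:
Move 1: P2 pit0 -> P1=[5,5,3,4,2,2](0) P2=[0,6,3,3,6,4](0)
Move 2: P1 pit4 -> P1=[5,5,3,4,0,3](1) P2=[0,6,3,3,6,4](0)
Move 3: P2 pit2 -> P1=[5,5,3,4,0,3](1) P2=[0,6,0,4,7,5](0)
Move 4: P1 pit2 -> P1=[5,5,0,5,1,4](1) P2=[0,6,0,4,7,5](0)
Move 5: P1 pit1 -> P1=[5,0,1,6,2,5](2) P2=[0,6,0,4,7,5](0)
Move 6: P2 pit5 -> P1=[6,1,2,7,2,5](2) P2=[0,6,0,4,7,0](1)
Move 7: P1 pit5 -> P1=[6,1,2,7,2,0](3) P2=[1,7,1,5,7,0](1)
Move 8: P1 pit0 -> P1=[0,2,3,8,3,1](4) P2=[1,7,1,5,7,0](1)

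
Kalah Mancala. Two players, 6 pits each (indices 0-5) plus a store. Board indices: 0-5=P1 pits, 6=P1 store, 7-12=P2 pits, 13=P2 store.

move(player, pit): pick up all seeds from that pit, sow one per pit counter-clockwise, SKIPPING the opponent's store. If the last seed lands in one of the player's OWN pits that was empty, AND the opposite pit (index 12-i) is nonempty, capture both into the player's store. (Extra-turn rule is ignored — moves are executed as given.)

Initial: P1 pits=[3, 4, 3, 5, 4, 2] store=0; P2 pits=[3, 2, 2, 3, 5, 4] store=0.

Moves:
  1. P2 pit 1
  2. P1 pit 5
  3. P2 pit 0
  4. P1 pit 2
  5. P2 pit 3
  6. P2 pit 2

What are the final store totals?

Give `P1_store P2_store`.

Move 1: P2 pit1 -> P1=[3,4,3,5,4,2](0) P2=[3,0,3,4,5,4](0)
Move 2: P1 pit5 -> P1=[3,4,3,5,4,0](1) P2=[4,0,3,4,5,4](0)
Move 3: P2 pit0 -> P1=[3,4,3,5,4,0](1) P2=[0,1,4,5,6,4](0)
Move 4: P1 pit2 -> P1=[3,4,0,6,5,1](1) P2=[0,1,4,5,6,4](0)
Move 5: P2 pit3 -> P1=[4,5,0,6,5,1](1) P2=[0,1,4,0,7,5](1)
Move 6: P2 pit2 -> P1=[4,5,0,6,5,1](1) P2=[0,1,0,1,8,6](2)

Answer: 1 2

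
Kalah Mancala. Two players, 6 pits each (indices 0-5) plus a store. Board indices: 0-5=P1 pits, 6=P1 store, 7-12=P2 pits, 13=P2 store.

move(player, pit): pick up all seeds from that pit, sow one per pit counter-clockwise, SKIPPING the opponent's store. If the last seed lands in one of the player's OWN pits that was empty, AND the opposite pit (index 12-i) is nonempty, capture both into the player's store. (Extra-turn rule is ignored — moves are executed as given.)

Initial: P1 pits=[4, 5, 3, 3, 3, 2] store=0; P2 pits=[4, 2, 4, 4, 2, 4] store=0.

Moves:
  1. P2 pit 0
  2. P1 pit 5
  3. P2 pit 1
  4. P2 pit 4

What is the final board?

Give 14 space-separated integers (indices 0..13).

Move 1: P2 pit0 -> P1=[4,5,3,3,3,2](0) P2=[0,3,5,5,3,4](0)
Move 2: P1 pit5 -> P1=[4,5,3,3,3,0](1) P2=[1,3,5,5,3,4](0)
Move 3: P2 pit1 -> P1=[4,5,3,3,3,0](1) P2=[1,0,6,6,4,4](0)
Move 4: P2 pit4 -> P1=[5,6,3,3,3,0](1) P2=[1,0,6,6,0,5](1)

Answer: 5 6 3 3 3 0 1 1 0 6 6 0 5 1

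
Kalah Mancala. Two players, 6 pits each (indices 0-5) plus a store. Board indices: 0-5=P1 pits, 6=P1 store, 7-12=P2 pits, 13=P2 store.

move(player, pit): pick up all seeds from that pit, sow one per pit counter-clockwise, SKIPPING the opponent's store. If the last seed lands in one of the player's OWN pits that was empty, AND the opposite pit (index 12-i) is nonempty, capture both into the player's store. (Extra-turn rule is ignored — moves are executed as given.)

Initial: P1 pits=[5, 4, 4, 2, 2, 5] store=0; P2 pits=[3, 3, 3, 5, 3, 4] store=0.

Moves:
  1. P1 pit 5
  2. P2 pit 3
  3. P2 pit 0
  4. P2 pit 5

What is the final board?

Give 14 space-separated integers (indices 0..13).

Move 1: P1 pit5 -> P1=[5,4,4,2,2,0](1) P2=[4,4,4,6,3,4](0)
Move 2: P2 pit3 -> P1=[6,5,5,2,2,0](1) P2=[4,4,4,0,4,5](1)
Move 3: P2 pit0 -> P1=[6,5,5,2,2,0](1) P2=[0,5,5,1,5,5](1)
Move 4: P2 pit5 -> P1=[7,6,6,3,2,0](1) P2=[0,5,5,1,5,0](2)

Answer: 7 6 6 3 2 0 1 0 5 5 1 5 0 2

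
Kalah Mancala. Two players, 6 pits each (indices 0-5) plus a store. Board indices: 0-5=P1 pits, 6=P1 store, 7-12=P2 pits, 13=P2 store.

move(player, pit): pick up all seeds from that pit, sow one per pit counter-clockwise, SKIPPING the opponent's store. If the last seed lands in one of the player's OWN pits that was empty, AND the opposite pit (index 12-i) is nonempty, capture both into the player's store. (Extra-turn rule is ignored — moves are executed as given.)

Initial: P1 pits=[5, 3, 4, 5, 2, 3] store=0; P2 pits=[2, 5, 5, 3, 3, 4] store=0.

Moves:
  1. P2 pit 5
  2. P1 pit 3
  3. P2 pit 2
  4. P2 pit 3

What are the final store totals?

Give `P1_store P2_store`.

Answer: 1 3

Derivation:
Move 1: P2 pit5 -> P1=[6,4,5,5,2,3](0) P2=[2,5,5,3,3,0](1)
Move 2: P1 pit3 -> P1=[6,4,5,0,3,4](1) P2=[3,6,5,3,3,0](1)
Move 3: P2 pit2 -> P1=[7,4,5,0,3,4](1) P2=[3,6,0,4,4,1](2)
Move 4: P2 pit3 -> P1=[8,4,5,0,3,4](1) P2=[3,6,0,0,5,2](3)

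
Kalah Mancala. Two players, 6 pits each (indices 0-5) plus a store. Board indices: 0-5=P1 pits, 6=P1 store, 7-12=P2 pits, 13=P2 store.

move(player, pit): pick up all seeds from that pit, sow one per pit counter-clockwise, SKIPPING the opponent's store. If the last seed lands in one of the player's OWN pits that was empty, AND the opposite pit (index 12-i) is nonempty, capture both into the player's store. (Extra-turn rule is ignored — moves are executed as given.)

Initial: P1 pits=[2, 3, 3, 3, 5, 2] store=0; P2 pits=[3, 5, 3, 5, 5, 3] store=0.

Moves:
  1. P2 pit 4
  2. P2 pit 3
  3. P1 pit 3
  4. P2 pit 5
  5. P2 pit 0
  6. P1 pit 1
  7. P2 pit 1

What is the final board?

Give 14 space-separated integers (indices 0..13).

Answer: 6 0 1 2 7 4 2 1 0 5 1 2 1 10

Derivation:
Move 1: P2 pit4 -> P1=[3,4,4,3,5,2](0) P2=[3,5,3,5,0,4](1)
Move 2: P2 pit3 -> P1=[4,5,4,3,5,2](0) P2=[3,5,3,0,1,5](2)
Move 3: P1 pit3 -> P1=[4,5,4,0,6,3](1) P2=[3,5,3,0,1,5](2)
Move 4: P2 pit5 -> P1=[5,6,5,1,6,3](1) P2=[3,5,3,0,1,0](3)
Move 5: P2 pit0 -> P1=[5,6,0,1,6,3](1) P2=[0,6,4,0,1,0](9)
Move 6: P1 pit1 -> P1=[5,0,1,2,7,4](2) P2=[1,6,4,0,1,0](9)
Move 7: P2 pit1 -> P1=[6,0,1,2,7,4](2) P2=[1,0,5,1,2,1](10)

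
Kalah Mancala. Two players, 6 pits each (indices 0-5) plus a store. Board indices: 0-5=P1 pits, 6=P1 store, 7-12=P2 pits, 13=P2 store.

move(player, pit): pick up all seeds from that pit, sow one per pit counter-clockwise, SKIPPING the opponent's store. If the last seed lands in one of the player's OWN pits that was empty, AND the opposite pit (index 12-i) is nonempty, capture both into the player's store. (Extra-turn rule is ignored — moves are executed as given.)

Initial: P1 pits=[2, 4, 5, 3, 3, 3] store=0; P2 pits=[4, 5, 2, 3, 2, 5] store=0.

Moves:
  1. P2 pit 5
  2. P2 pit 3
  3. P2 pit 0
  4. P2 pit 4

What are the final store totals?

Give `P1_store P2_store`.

Answer: 0 3

Derivation:
Move 1: P2 pit5 -> P1=[3,5,6,4,3,3](0) P2=[4,5,2,3,2,0](1)
Move 2: P2 pit3 -> P1=[3,5,6,4,3,3](0) P2=[4,5,2,0,3,1](2)
Move 3: P2 pit0 -> P1=[3,5,6,4,3,3](0) P2=[0,6,3,1,4,1](2)
Move 4: P2 pit4 -> P1=[4,6,6,4,3,3](0) P2=[0,6,3,1,0,2](3)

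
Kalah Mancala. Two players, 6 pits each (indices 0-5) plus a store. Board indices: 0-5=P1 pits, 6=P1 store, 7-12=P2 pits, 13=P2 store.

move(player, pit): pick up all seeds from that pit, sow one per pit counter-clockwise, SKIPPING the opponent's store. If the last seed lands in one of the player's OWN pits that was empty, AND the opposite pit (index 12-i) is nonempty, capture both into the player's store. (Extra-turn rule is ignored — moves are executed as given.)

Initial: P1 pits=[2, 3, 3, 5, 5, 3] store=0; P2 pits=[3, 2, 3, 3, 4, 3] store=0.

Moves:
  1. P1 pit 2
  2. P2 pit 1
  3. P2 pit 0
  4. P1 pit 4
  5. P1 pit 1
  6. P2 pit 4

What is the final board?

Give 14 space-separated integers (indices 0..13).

Move 1: P1 pit2 -> P1=[2,3,0,6,6,4](0) P2=[3,2,3,3,4,3](0)
Move 2: P2 pit1 -> P1=[2,3,0,6,6,4](0) P2=[3,0,4,4,4,3](0)
Move 3: P2 pit0 -> P1=[2,3,0,6,6,4](0) P2=[0,1,5,5,4,3](0)
Move 4: P1 pit4 -> P1=[2,3,0,6,0,5](1) P2=[1,2,6,6,4,3](0)
Move 5: P1 pit1 -> P1=[2,0,1,7,0,5](4) P2=[1,0,6,6,4,3](0)
Move 6: P2 pit4 -> P1=[3,1,1,7,0,5](4) P2=[1,0,6,6,0,4](1)

Answer: 3 1 1 7 0 5 4 1 0 6 6 0 4 1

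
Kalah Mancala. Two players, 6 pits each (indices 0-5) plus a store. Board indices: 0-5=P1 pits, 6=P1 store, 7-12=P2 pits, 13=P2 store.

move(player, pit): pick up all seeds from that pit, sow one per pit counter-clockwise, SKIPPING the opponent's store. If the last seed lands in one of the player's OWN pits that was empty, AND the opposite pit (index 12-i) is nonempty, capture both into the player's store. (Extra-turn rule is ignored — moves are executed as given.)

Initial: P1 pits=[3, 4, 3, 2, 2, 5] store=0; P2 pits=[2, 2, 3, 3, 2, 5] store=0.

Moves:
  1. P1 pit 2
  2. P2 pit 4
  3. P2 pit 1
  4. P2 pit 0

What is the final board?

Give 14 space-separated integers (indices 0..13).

Move 1: P1 pit2 -> P1=[3,4,0,3,3,6](0) P2=[2,2,3,3,2,5](0)
Move 2: P2 pit4 -> P1=[3,4,0,3,3,6](0) P2=[2,2,3,3,0,6](1)
Move 3: P2 pit1 -> P1=[3,4,0,3,3,6](0) P2=[2,0,4,4,0,6](1)
Move 4: P2 pit0 -> P1=[3,4,0,3,3,6](0) P2=[0,1,5,4,0,6](1)

Answer: 3 4 0 3 3 6 0 0 1 5 4 0 6 1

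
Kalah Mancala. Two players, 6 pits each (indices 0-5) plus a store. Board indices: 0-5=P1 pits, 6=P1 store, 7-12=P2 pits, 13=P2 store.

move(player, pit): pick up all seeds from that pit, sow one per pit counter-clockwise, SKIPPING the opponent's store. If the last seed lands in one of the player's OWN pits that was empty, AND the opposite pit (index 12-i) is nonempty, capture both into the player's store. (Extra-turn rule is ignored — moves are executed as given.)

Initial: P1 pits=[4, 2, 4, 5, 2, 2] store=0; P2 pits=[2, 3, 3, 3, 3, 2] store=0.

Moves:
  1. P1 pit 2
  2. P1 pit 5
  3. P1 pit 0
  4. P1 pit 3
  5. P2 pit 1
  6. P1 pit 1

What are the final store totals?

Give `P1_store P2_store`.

Move 1: P1 pit2 -> P1=[4,2,0,6,3,3](1) P2=[2,3,3,3,3,2](0)
Move 2: P1 pit5 -> P1=[4,2,0,6,3,0](2) P2=[3,4,3,3,3,2](0)
Move 3: P1 pit0 -> P1=[0,3,1,7,4,0](2) P2=[3,4,3,3,3,2](0)
Move 4: P1 pit3 -> P1=[0,3,1,0,5,1](3) P2=[4,5,4,4,3,2](0)
Move 5: P2 pit1 -> P1=[0,3,1,0,5,1](3) P2=[4,0,5,5,4,3](1)
Move 6: P1 pit1 -> P1=[0,0,2,1,6,1](3) P2=[4,0,5,5,4,3](1)

Answer: 3 1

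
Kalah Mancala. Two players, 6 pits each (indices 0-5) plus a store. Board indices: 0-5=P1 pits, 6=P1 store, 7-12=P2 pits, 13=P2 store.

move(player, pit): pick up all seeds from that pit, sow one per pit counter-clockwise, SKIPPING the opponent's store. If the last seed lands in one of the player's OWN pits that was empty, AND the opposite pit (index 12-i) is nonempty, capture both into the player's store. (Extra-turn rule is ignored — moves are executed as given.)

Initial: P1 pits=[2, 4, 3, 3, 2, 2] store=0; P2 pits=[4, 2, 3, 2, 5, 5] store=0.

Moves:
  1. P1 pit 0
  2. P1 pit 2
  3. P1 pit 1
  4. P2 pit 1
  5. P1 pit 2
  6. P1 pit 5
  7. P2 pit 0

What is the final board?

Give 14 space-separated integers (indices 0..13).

Move 1: P1 pit0 -> P1=[0,5,4,3,2,2](0) P2=[4,2,3,2,5,5](0)
Move 2: P1 pit2 -> P1=[0,5,0,4,3,3](1) P2=[4,2,3,2,5,5](0)
Move 3: P1 pit1 -> P1=[0,0,1,5,4,4](2) P2=[4,2,3,2,5,5](0)
Move 4: P2 pit1 -> P1=[0,0,1,5,4,4](2) P2=[4,0,4,3,5,5](0)
Move 5: P1 pit2 -> P1=[0,0,0,6,4,4](2) P2=[4,0,4,3,5,5](0)
Move 6: P1 pit5 -> P1=[0,0,0,6,4,0](3) P2=[5,1,5,3,5,5](0)
Move 7: P2 pit0 -> P1=[0,0,0,6,4,0](3) P2=[0,2,6,4,6,6](0)

Answer: 0 0 0 6 4 0 3 0 2 6 4 6 6 0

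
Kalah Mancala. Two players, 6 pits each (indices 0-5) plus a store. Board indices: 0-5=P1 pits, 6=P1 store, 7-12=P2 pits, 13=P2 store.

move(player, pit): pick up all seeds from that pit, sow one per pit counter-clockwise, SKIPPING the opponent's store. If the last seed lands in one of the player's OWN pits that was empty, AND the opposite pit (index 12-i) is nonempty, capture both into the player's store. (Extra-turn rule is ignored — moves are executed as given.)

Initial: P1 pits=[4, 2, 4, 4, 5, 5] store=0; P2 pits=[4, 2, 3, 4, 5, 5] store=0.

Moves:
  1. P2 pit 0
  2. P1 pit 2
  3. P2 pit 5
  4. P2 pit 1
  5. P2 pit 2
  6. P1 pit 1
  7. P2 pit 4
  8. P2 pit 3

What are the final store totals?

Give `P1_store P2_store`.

Answer: 1 4

Derivation:
Move 1: P2 pit0 -> P1=[4,2,4,4,5,5](0) P2=[0,3,4,5,6,5](0)
Move 2: P1 pit2 -> P1=[4,2,0,5,6,6](1) P2=[0,3,4,5,6,5](0)
Move 3: P2 pit5 -> P1=[5,3,1,6,6,6](1) P2=[0,3,4,5,6,0](1)
Move 4: P2 pit1 -> P1=[5,3,1,6,6,6](1) P2=[0,0,5,6,7,0](1)
Move 5: P2 pit2 -> P1=[6,3,1,6,6,6](1) P2=[0,0,0,7,8,1](2)
Move 6: P1 pit1 -> P1=[6,0,2,7,7,6](1) P2=[0,0,0,7,8,1](2)
Move 7: P2 pit4 -> P1=[7,1,3,8,8,7](1) P2=[0,0,0,7,0,2](3)
Move 8: P2 pit3 -> P1=[8,2,4,9,8,7](1) P2=[0,0,0,0,1,3](4)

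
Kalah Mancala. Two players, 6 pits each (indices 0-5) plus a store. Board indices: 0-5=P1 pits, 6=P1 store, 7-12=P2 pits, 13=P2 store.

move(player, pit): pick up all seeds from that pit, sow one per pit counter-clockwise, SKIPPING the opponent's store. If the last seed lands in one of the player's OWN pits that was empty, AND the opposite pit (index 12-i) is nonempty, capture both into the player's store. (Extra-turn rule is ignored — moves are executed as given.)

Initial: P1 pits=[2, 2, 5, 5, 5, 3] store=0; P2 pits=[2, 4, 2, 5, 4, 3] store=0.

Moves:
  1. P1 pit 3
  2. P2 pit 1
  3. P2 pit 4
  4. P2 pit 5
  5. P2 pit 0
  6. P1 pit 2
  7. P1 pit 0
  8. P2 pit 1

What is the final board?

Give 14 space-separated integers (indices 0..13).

Answer: 0 5 1 3 8 5 2 1 0 6 8 0 0 3

Derivation:
Move 1: P1 pit3 -> P1=[2,2,5,0,6,4](1) P2=[3,5,2,5,4,3](0)
Move 2: P2 pit1 -> P1=[2,2,5,0,6,4](1) P2=[3,0,3,6,5,4](1)
Move 3: P2 pit4 -> P1=[3,3,6,0,6,4](1) P2=[3,0,3,6,0,5](2)
Move 4: P2 pit5 -> P1=[4,4,7,1,6,4](1) P2=[3,0,3,6,0,0](3)
Move 5: P2 pit0 -> P1=[4,4,7,1,6,4](1) P2=[0,1,4,7,0,0](3)
Move 6: P1 pit2 -> P1=[4,4,0,2,7,5](2) P2=[1,2,5,7,0,0](3)
Move 7: P1 pit0 -> P1=[0,5,1,3,8,5](2) P2=[1,2,5,7,0,0](3)
Move 8: P2 pit1 -> P1=[0,5,1,3,8,5](2) P2=[1,0,6,8,0,0](3)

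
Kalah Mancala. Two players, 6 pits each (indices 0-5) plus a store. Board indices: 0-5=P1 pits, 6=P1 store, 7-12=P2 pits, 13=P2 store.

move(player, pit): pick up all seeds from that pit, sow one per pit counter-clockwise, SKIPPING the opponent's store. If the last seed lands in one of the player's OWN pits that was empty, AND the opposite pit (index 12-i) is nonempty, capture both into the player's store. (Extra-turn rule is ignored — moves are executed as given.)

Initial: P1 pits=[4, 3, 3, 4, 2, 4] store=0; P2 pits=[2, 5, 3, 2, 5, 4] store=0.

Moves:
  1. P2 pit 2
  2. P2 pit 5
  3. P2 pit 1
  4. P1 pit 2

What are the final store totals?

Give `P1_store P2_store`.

Answer: 1 2

Derivation:
Move 1: P2 pit2 -> P1=[4,3,3,4,2,4](0) P2=[2,5,0,3,6,5](0)
Move 2: P2 pit5 -> P1=[5,4,4,5,2,4](0) P2=[2,5,0,3,6,0](1)
Move 3: P2 pit1 -> P1=[5,4,4,5,2,4](0) P2=[2,0,1,4,7,1](2)
Move 4: P1 pit2 -> P1=[5,4,0,6,3,5](1) P2=[2,0,1,4,7,1](2)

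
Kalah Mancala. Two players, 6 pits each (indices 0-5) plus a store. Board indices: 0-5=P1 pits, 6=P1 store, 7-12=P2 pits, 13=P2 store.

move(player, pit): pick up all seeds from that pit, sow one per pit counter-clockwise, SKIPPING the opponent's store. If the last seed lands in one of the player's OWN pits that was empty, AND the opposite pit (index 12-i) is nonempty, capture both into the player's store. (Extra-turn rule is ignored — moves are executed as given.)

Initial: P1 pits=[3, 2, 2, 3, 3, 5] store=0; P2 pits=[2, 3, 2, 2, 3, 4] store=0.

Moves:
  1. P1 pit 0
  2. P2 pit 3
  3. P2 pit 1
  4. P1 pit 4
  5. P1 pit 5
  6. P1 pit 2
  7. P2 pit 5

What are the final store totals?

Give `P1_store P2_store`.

Answer: 7 1

Derivation:
Move 1: P1 pit0 -> P1=[0,3,3,4,3,5](0) P2=[2,3,2,2,3,4](0)
Move 2: P2 pit3 -> P1=[0,3,3,4,3,5](0) P2=[2,3,2,0,4,5](0)
Move 3: P2 pit1 -> P1=[0,3,3,4,3,5](0) P2=[2,0,3,1,5,5](0)
Move 4: P1 pit4 -> P1=[0,3,3,4,0,6](1) P2=[3,0,3,1,5,5](0)
Move 5: P1 pit5 -> P1=[0,3,3,4,0,0](2) P2=[4,1,4,2,6,5](0)
Move 6: P1 pit2 -> P1=[0,3,0,5,1,0](7) P2=[0,1,4,2,6,5](0)
Move 7: P2 pit5 -> P1=[1,4,1,6,1,0](7) P2=[0,1,4,2,6,0](1)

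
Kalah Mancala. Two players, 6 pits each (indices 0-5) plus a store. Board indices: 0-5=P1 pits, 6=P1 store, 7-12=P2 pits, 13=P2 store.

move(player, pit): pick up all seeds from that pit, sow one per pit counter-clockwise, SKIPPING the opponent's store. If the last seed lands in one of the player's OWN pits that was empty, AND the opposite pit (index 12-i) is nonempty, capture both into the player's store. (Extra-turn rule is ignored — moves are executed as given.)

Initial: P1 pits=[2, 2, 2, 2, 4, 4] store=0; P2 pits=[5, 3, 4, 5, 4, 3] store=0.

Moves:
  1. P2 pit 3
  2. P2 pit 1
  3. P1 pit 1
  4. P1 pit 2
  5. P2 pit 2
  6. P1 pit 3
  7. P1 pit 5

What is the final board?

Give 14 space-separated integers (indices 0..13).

Answer: 4 0 0 0 7 0 2 7 1 1 3 8 5 2

Derivation:
Move 1: P2 pit3 -> P1=[3,3,2,2,4,4](0) P2=[5,3,4,0,5,4](1)
Move 2: P2 pit1 -> P1=[3,3,2,2,4,4](0) P2=[5,0,5,1,6,4](1)
Move 3: P1 pit1 -> P1=[3,0,3,3,5,4](0) P2=[5,0,5,1,6,4](1)
Move 4: P1 pit2 -> P1=[3,0,0,4,6,5](0) P2=[5,0,5,1,6,4](1)
Move 5: P2 pit2 -> P1=[4,0,0,4,6,5](0) P2=[5,0,0,2,7,5](2)
Move 6: P1 pit3 -> P1=[4,0,0,0,7,6](1) P2=[6,0,0,2,7,5](2)
Move 7: P1 pit5 -> P1=[4,0,0,0,7,0](2) P2=[7,1,1,3,8,5](2)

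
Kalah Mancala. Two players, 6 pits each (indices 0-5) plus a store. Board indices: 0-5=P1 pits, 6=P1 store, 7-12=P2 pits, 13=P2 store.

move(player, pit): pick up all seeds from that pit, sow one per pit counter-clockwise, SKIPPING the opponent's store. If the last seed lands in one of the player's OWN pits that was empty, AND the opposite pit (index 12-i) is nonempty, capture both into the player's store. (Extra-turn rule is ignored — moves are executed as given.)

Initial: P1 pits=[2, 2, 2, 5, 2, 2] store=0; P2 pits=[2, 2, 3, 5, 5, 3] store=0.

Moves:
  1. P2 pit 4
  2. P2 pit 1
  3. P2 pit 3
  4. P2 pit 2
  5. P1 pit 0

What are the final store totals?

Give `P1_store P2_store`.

Move 1: P2 pit4 -> P1=[3,3,3,5,2,2](0) P2=[2,2,3,5,0,4](1)
Move 2: P2 pit1 -> P1=[3,3,3,5,2,2](0) P2=[2,0,4,6,0,4](1)
Move 3: P2 pit3 -> P1=[4,4,4,5,2,2](0) P2=[2,0,4,0,1,5](2)
Move 4: P2 pit2 -> P1=[4,4,4,5,2,2](0) P2=[2,0,0,1,2,6](3)
Move 5: P1 pit0 -> P1=[0,5,5,6,3,2](0) P2=[2,0,0,1,2,6](3)

Answer: 0 3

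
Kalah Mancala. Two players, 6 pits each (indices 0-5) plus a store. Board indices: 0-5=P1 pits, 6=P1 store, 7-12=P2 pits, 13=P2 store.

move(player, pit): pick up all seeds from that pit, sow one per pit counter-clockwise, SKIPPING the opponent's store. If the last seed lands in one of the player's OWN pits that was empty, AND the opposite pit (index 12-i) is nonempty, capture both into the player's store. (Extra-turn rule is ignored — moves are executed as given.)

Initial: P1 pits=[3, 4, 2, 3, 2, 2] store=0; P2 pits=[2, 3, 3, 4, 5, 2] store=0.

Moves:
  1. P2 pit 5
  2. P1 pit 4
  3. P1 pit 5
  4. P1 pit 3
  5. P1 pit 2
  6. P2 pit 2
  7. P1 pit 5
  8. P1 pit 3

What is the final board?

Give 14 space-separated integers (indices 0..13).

Move 1: P2 pit5 -> P1=[4,4,2,3,2,2](0) P2=[2,3,3,4,5,0](1)
Move 2: P1 pit4 -> P1=[4,4,2,3,0,3](1) P2=[2,3,3,4,5,0](1)
Move 3: P1 pit5 -> P1=[4,4,2,3,0,0](2) P2=[3,4,3,4,5,0](1)
Move 4: P1 pit3 -> P1=[4,4,2,0,1,1](3) P2=[3,4,3,4,5,0](1)
Move 5: P1 pit2 -> P1=[4,4,0,1,2,1](3) P2=[3,4,3,4,5,0](1)
Move 6: P2 pit2 -> P1=[0,4,0,1,2,1](3) P2=[3,4,0,5,6,0](6)
Move 7: P1 pit5 -> P1=[0,4,0,1,2,0](4) P2=[3,4,0,5,6,0](6)
Move 8: P1 pit3 -> P1=[0,4,0,0,3,0](4) P2=[3,4,0,5,6,0](6)

Answer: 0 4 0 0 3 0 4 3 4 0 5 6 0 6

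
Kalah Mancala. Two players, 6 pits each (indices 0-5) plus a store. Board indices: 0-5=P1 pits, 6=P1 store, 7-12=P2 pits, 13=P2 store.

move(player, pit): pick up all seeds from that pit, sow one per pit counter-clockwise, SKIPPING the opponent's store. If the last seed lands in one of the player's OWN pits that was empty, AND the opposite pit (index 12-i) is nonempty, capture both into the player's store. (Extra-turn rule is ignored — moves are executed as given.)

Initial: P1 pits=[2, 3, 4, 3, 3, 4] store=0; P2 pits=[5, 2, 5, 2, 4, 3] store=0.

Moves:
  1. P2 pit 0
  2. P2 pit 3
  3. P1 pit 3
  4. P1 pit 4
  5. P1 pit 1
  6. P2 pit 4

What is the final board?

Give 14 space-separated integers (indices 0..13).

Answer: 3 1 6 2 0 6 7 1 0 6 0 0 6 2

Derivation:
Move 1: P2 pit0 -> P1=[2,3,4,3,3,4](0) P2=[0,3,6,3,5,4](0)
Move 2: P2 pit3 -> P1=[2,3,4,3,3,4](0) P2=[0,3,6,0,6,5](1)
Move 3: P1 pit3 -> P1=[2,3,4,0,4,5](1) P2=[0,3,6,0,6,5](1)
Move 4: P1 pit4 -> P1=[2,3,4,0,0,6](2) P2=[1,4,6,0,6,5](1)
Move 5: P1 pit1 -> P1=[2,0,5,1,0,6](7) P2=[1,0,6,0,6,5](1)
Move 6: P2 pit4 -> P1=[3,1,6,2,0,6](7) P2=[1,0,6,0,0,6](2)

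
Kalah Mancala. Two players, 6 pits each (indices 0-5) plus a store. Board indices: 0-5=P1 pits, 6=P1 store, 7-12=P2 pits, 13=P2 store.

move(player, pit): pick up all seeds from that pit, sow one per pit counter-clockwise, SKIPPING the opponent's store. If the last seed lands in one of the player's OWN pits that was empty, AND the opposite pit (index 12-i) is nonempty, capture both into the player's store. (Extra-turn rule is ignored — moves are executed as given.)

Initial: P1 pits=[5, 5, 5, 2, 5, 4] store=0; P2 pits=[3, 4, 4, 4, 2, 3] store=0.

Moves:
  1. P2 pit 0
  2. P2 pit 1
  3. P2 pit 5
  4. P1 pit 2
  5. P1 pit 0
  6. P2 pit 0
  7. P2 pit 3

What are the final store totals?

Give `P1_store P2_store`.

Answer: 2 3

Derivation:
Move 1: P2 pit0 -> P1=[5,5,5,2,5,4](0) P2=[0,5,5,5,2,3](0)
Move 2: P2 pit1 -> P1=[5,5,5,2,5,4](0) P2=[0,0,6,6,3,4](1)
Move 3: P2 pit5 -> P1=[6,6,6,2,5,4](0) P2=[0,0,6,6,3,0](2)
Move 4: P1 pit2 -> P1=[6,6,0,3,6,5](1) P2=[1,1,6,6,3,0](2)
Move 5: P1 pit0 -> P1=[0,7,1,4,7,6](2) P2=[1,1,6,6,3,0](2)
Move 6: P2 pit0 -> P1=[0,7,1,4,7,6](2) P2=[0,2,6,6,3,0](2)
Move 7: P2 pit3 -> P1=[1,8,2,4,7,6](2) P2=[0,2,6,0,4,1](3)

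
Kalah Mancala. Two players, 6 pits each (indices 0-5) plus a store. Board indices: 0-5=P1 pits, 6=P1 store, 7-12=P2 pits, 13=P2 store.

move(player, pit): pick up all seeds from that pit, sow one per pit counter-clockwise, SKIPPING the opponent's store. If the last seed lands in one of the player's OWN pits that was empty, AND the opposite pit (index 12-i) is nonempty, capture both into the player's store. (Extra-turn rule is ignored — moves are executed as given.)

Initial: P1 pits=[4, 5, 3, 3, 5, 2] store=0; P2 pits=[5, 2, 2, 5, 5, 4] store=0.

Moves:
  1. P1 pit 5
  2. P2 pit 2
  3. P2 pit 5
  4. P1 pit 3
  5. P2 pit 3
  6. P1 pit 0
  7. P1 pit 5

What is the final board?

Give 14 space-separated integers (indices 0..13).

Move 1: P1 pit5 -> P1=[4,5,3,3,5,0](1) P2=[6,2,2,5,5,4](0)
Move 2: P2 pit2 -> P1=[4,5,3,3,5,0](1) P2=[6,2,0,6,6,4](0)
Move 3: P2 pit5 -> P1=[5,6,4,3,5,0](1) P2=[6,2,0,6,6,0](1)
Move 4: P1 pit3 -> P1=[5,6,4,0,6,1](2) P2=[6,2,0,6,6,0](1)
Move 5: P2 pit3 -> P1=[6,7,5,0,6,1](2) P2=[6,2,0,0,7,1](2)
Move 6: P1 pit0 -> P1=[0,8,6,1,7,2](3) P2=[6,2,0,0,7,1](2)
Move 7: P1 pit5 -> P1=[0,8,6,1,7,0](4) P2=[7,2,0,0,7,1](2)

Answer: 0 8 6 1 7 0 4 7 2 0 0 7 1 2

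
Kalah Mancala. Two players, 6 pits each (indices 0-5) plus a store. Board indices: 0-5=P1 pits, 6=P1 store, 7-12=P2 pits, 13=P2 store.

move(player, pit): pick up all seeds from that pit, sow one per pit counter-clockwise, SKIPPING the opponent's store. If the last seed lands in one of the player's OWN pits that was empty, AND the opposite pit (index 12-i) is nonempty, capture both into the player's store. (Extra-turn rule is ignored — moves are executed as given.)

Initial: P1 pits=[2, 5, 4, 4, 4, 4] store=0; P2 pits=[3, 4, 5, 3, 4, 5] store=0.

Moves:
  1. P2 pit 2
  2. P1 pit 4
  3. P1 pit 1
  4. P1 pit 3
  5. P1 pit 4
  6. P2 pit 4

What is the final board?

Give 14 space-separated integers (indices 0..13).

Move 1: P2 pit2 -> P1=[3,5,4,4,4,4](0) P2=[3,4,0,4,5,6](1)
Move 2: P1 pit4 -> P1=[3,5,4,4,0,5](1) P2=[4,5,0,4,5,6](1)
Move 3: P1 pit1 -> P1=[3,0,5,5,1,6](2) P2=[4,5,0,4,5,6](1)
Move 4: P1 pit3 -> P1=[3,0,5,0,2,7](3) P2=[5,6,0,4,5,6](1)
Move 5: P1 pit4 -> P1=[3,0,5,0,0,8](4) P2=[5,6,0,4,5,6](1)
Move 6: P2 pit4 -> P1=[4,1,6,0,0,8](4) P2=[5,6,0,4,0,7](2)

Answer: 4 1 6 0 0 8 4 5 6 0 4 0 7 2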